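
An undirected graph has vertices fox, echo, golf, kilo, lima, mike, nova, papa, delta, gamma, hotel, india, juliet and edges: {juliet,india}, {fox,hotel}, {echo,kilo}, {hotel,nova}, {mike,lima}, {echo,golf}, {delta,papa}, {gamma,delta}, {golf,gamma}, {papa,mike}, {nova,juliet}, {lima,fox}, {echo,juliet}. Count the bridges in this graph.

2

The edges on the cycle echo-golf-gamma-delta-papa-mike-lima-fox-hotel-nova-juliet-echo are not bridges since each lies on that cycle.
But removing juliet—india disconnects juliet from india; removing echo—kilo disconnects echo from kilo — these are bridges.
That makes 2 bridges.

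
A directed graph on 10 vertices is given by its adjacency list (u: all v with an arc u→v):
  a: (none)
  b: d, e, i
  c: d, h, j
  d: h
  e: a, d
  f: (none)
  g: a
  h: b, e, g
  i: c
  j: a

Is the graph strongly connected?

There is no directed path from c to f, so the graph is not strongly connected.

No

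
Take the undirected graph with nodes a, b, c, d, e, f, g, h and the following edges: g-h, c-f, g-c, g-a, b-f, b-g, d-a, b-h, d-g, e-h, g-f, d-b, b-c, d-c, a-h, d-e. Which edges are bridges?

none

The edges on the cycle d-b-f-c-g-d are not bridges since each lies on that cycle.
Every edge lies on some cycle, so there are no bridges.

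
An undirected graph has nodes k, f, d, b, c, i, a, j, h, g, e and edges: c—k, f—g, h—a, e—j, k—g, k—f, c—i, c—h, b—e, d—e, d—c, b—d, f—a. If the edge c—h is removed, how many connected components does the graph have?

1

c and h are still connected via c-k-f-a-h, so the component count stays at 1.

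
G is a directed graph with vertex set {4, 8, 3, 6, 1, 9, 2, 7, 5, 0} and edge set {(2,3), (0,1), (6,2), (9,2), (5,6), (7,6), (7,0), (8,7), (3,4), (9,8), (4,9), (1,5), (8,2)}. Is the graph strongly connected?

From 8 we can reach every vertex (0, 1, 2, 3, 4, 5, 6, 7, 8, 9), and every vertex can reach 8 (0, 1, 2, 3, 4, 5, 6, 7, 8, 9). So the whole graph is one strongly connected component.

Yes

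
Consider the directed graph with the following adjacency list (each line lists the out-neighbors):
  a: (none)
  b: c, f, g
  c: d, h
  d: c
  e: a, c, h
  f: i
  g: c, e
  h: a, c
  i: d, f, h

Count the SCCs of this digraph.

{c, d, h} are all mutually reachable — one SCC of size 3.
{f, i} are all mutually reachable — one SCC of size 2.
{g} is an SCC by itself.
{e} is an SCC by itself.
{a} is an SCC by itself.
(and 1 more singleton SCC)
That gives 6 strongly connected components.

6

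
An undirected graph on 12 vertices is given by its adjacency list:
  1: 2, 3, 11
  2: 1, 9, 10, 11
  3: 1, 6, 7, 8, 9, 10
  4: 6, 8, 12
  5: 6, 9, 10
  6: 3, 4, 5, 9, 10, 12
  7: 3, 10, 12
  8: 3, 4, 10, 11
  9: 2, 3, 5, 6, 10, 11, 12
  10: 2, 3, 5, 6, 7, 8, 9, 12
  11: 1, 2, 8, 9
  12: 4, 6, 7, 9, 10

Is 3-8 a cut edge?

No

After removing 3-8, the path 3-10-8 still connects them, so the edge is not a bridge.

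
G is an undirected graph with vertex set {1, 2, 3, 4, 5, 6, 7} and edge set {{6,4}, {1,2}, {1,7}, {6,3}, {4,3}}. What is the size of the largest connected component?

3

5 is isolated — a component by itself.
Starting from 1 we can reach 1, 2, 7. That is one component of size 3.
Starting from 3 we can reach 3, 4, 6. That is one component of size 3.
The largest has 3 vertices.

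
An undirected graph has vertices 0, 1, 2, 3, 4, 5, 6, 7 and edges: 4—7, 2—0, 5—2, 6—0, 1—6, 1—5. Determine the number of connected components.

3

3 is isolated — a component by itself.
Starting from 4 we can reach 4, 7. That is one component of size 2.
Starting from 0 we can reach 0, 1, 2, 5, 6. That is one component of size 5.
Total: 3 components.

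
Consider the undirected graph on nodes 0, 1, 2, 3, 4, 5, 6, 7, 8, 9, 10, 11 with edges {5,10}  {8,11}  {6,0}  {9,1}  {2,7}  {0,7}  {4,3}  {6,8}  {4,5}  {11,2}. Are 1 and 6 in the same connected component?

No

The component containing 1 is {1, 9}, and 6 is not in it.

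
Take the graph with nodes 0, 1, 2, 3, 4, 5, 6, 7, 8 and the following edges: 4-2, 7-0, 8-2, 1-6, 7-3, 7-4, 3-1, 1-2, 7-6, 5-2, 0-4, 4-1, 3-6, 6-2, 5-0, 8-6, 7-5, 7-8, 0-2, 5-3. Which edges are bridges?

The edges on the cycle 4-1-2-4 are not bridges since each lies on that cycle.
Every edge lies on some cycle, so there are no bridges.

none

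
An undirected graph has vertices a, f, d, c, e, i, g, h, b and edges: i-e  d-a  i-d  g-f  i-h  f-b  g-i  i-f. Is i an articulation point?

Yes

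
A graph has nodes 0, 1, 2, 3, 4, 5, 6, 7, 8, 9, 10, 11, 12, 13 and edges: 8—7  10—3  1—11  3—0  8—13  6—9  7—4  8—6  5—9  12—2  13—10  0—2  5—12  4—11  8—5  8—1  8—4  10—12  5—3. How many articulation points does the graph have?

1

Removing 8 increases the component count from 1 to 2, so 8 is a cut vertex.
By contrast removing 11 leaves 1 component; it is not a cut vertex. No other vertex is a cut vertex either.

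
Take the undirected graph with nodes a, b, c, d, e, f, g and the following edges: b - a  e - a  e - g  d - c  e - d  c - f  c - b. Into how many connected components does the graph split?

Starting from a we can reach a, b, c, d, e, f, g. That is one component of size 7.
Total: 1 component.

1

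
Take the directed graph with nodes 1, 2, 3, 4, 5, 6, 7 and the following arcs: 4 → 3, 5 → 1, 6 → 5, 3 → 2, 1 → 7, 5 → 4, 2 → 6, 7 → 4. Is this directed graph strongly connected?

From 1 we can reach every vertex (1, 2, 3, 4, 5, 6, 7), and every vertex can reach 1 (1, 2, 3, 4, 5, 6, 7). So the whole graph is one strongly connected component.

Yes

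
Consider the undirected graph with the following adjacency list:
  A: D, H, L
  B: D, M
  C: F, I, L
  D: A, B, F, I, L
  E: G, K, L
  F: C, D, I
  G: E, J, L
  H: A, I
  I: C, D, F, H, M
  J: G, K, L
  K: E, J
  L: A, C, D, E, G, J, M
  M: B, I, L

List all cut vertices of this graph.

L

Removing L increases the component count from 1 to 2, so L is a cut vertex.
By contrast removing B leaves 1 component; it is not a cut vertex. No other vertex is a cut vertex either.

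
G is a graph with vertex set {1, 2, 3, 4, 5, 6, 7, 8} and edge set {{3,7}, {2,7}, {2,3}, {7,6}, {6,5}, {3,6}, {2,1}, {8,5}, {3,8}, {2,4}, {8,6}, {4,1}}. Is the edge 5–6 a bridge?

After removing 5–6, the path 5-8-6 still connects them, so the edge is not a bridge.

No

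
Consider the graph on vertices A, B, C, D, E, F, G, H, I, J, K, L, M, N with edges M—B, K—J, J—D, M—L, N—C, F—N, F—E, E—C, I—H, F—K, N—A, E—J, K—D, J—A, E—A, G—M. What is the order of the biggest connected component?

Starting from H we can reach H, I. That is one component of size 2.
Starting from B we can reach B, G, L, M. That is one component of size 4.
Starting from A we can reach A, C, D, E, F, J, K, N. That is one component of size 8.
The largest has 8 vertices.

8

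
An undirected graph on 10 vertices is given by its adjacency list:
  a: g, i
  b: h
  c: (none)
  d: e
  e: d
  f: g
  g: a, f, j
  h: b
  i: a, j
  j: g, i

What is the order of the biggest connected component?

5

c is isolated — a component by itself.
Starting from d we can reach d, e. That is one component of size 2.
Starting from b we can reach b, h. That is one component of size 2.
Starting from a we can reach a, f, g, i, j. That is one component of size 5.
The largest has 5 vertices.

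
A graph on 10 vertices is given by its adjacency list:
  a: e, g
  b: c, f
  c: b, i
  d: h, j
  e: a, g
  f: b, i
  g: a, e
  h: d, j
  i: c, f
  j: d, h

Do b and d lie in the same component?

The component containing b is {b, c, f, i}, and d is not in it.

No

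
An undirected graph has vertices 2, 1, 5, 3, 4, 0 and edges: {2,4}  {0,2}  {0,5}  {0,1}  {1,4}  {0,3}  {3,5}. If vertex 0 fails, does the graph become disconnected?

Yes

Deleting 0 raises the number of components from 1 to 2, so 0 is a cut vertex.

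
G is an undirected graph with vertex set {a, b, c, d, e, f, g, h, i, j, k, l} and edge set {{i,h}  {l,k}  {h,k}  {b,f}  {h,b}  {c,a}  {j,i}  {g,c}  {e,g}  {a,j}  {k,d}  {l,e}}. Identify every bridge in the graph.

The edges on the cycle l-e-g-c-a-j-i-h-k-l are not bridges since each lies on that cycle.
But removing k-d disconnects k from d; removing b-f disconnects b from f; removing b-h disconnects b from h — these are bridges.

b-f, b-h, d-k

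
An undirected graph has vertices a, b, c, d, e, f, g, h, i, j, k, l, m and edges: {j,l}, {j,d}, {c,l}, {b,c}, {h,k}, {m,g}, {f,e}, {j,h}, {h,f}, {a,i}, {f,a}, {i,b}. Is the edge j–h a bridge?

After removing j–h, the path j-l-c-b-i-a-f-h still connects them, so the edge is not a bridge.

No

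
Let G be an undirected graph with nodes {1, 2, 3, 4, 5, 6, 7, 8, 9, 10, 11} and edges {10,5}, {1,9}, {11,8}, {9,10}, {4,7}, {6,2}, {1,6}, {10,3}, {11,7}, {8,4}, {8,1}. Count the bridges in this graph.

The edges on the cycle 11-8-4-7-11 are not bridges since each lies on that cycle.
But removing 8–1 disconnects 8 from 1; removing 1–6 disconnects 1 from 6; removing 3–10 disconnects 3 from 10; removing 1–9 disconnects 1 from 9 — these are bridges.
In total 7 edges are bridges.

7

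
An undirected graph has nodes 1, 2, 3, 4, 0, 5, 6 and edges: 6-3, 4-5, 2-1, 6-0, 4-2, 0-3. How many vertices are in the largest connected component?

Starting from 0 we can reach 0, 3, 6. That is one component of size 3.
Starting from 1 we can reach 1, 2, 4, 5. That is one component of size 4.
The largest has 4 vertices.

4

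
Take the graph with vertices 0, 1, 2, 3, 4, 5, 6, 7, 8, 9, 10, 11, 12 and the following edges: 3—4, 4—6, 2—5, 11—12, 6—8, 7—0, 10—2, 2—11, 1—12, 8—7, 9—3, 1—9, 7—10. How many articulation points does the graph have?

2

Removing 2 increases the component count from 1 to 2, so 2 is a cut vertex.
Removing 7 increases the component count from 1 to 2, so 7 is a cut vertex.
By contrast removing 5 leaves 1 component; it is not a cut vertex. No other vertex is a cut vertex either.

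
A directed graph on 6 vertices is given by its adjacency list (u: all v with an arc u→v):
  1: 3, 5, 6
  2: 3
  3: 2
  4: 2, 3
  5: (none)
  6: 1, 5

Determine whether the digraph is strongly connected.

No

There is no directed path from 3 to 1, so the graph is not strongly connected.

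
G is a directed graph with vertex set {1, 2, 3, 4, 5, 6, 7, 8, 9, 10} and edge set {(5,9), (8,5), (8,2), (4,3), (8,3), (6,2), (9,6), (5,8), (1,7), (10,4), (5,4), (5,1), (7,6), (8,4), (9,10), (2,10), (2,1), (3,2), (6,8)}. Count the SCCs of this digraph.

{1, 2, 3, 4, 5, 6, 7, 8, 9, 10} are all mutually reachable — one SCC of size 10.
That gives 1 strongly connected component.

1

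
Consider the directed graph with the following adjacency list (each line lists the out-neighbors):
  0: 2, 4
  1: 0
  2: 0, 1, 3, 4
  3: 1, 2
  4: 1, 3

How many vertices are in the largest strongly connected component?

5

{0, 1, 2, 3, 4} are all mutually reachable — one SCC of size 5.
The largest has 5 vertices.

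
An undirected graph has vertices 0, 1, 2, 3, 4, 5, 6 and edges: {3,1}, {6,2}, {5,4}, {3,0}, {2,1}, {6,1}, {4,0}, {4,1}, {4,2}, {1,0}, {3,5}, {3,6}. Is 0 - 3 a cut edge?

After removing 0 - 3, the path 0-1-3 still connects them, so the edge is not a bridge.

No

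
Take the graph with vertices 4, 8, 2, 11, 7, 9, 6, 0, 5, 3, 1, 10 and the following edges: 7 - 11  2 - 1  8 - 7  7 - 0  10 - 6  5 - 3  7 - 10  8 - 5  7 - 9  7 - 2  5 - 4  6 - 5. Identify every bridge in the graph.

0-7, 1-2, 11-7, 2-7, 3-5, 4-5, 7-9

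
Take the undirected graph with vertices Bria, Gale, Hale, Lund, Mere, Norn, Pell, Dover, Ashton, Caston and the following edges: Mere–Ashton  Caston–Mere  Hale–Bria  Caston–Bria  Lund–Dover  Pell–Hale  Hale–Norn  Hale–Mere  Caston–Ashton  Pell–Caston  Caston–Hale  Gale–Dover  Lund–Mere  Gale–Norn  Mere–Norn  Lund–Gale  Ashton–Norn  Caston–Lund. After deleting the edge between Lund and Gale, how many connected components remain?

1

Lund and Gale are still connected via Lund-Dover-Gale, so the component count stays at 1.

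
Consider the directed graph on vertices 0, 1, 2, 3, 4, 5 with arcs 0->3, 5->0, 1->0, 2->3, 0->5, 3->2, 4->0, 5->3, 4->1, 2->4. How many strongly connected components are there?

1

{0, 1, 2, 3, 4, 5} are all mutually reachable — one SCC of size 6.
That gives 1 strongly connected component.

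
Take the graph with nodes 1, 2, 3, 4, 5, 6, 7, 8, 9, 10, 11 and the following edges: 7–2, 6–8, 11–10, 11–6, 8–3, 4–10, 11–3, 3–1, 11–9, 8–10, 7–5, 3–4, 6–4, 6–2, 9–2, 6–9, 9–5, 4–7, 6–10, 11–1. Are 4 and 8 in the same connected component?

Yes

From 4 we can reach 1, 2, 3, 4, 5, 6, 7, 8, 9, 10, 11, which includes 8.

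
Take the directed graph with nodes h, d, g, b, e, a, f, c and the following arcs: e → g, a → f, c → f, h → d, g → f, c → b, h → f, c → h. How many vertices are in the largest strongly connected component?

1

{a} is an SCC by itself.
{d} is an SCC by itself.
{g} is an SCC by itself.
{f} is an SCC by itself.
{h} is an SCC by itself.
(and 3 more singleton SCCs)
The largest has 1 vertex.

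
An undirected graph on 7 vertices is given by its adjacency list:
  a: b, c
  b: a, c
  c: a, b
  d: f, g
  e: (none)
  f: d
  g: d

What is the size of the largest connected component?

3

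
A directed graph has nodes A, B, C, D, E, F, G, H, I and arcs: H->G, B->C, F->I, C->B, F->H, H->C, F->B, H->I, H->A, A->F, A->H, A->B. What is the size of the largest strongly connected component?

3

{A, F, H} are all mutually reachable — one SCC of size 3.
{B, C} are all mutually reachable — one SCC of size 2.
{E} is an SCC by itself.
{I} is an SCC by itself.
{D} is an SCC by itself.
(and 1 more singleton SCC)
The largest has 3 vertices.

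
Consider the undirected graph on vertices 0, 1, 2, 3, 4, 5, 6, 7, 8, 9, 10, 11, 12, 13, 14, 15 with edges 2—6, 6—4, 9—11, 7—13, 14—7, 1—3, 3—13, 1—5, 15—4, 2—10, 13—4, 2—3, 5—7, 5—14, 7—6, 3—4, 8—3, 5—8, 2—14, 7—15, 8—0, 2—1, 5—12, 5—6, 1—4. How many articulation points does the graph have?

3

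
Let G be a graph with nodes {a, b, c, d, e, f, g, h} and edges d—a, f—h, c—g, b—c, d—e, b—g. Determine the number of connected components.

Starting from f we can reach f, h. That is one component of size 2.
Starting from b we can reach b, c, g. That is one component of size 3.
Starting from a we can reach a, d, e. That is one component of size 3.
Total: 3 components.

3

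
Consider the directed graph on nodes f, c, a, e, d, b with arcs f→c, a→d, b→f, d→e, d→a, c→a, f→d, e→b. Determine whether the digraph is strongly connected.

From a we can reach every vertex (a, b, c, d, e, f), and every vertex can reach a (a, b, c, d, e, f). So the whole graph is one strongly connected component.

Yes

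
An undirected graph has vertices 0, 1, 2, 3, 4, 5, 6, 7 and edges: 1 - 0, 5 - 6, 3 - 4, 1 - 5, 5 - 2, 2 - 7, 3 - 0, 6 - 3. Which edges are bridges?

The edges on the cycle 1-5-6-3-0-1 are not bridges since each lies on that cycle.
But removing 3 - 4 disconnects 3 from 4; removing 5 - 2 disconnects 5 from 2; removing 2 - 7 disconnects 2 from 7 — these are bridges.

2-5, 2-7, 3-4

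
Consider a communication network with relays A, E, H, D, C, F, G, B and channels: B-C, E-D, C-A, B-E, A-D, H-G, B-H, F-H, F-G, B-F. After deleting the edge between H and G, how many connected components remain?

1

H and G are still connected via H-F-G, so the component count stays at 1.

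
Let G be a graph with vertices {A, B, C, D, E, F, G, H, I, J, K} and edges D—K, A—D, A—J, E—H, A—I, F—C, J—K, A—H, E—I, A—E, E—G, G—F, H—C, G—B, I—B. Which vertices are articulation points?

Removing A increases the component count from 1 to 2, so A is a cut vertex.
By contrast removing B leaves 1 component; it is not a cut vertex. No other vertex is a cut vertex either.

A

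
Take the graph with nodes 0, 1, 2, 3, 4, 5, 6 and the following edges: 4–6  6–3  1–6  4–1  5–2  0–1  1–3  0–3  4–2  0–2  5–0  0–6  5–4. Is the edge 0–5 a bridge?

No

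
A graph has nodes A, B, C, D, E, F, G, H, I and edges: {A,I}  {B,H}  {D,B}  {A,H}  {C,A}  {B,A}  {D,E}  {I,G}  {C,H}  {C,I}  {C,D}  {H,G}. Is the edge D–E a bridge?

Yes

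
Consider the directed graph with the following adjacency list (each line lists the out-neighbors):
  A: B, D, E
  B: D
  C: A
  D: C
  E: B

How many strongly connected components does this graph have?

1

{A, B, C, D, E} are all mutually reachable — one SCC of size 5.
That gives 1 strongly connected component.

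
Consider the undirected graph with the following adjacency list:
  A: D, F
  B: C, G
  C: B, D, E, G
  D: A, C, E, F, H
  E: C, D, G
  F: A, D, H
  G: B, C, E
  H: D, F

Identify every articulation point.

D

Removing D increases the component count from 1 to 2, so D is a cut vertex.
By contrast removing C leaves 1 component; it is not a cut vertex. No other vertex is a cut vertex either.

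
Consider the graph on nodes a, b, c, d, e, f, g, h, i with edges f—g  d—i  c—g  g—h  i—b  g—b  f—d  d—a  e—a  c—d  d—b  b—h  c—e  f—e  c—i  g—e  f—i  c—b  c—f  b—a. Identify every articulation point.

Removing b, for instance, still leaves 1 component. No single vertex removal increases the component count — the graph has no articulation points.

none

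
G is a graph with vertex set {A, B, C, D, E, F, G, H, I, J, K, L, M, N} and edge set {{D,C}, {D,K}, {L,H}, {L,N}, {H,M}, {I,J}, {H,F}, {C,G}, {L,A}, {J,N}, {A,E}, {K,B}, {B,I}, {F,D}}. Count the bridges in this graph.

5

The edges on the cycle L-H-F-D-K-B-I-J-N-L are not bridges since each lies on that cycle.
But removing C—G disconnects C from G; removing A—E disconnects A from E; removing C—D disconnects C from D; removing H—M disconnects H from M — these are bridges.
In total 5 edges are bridges.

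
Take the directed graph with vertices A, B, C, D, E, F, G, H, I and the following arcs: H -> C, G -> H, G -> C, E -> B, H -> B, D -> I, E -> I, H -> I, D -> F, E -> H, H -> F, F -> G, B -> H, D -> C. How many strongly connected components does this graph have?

6

{B, F, G, H} are all mutually reachable — one SCC of size 4.
{A} is an SCC by itself.
{D} is an SCC by itself.
{E} is an SCC by itself.
{C} is an SCC by itself.
(and 1 more singleton SCC)
That gives 6 strongly connected components.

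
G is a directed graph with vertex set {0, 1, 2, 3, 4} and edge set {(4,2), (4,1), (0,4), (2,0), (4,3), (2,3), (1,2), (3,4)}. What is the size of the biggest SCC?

5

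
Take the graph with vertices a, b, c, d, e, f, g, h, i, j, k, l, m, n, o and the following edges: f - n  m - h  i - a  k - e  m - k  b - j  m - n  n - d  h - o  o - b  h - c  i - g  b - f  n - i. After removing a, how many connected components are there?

With a gone, the remaining components are: {l}; {b, c, d, e, f, g, h, i, j, k, m, n, o}.
That is 2 components.

2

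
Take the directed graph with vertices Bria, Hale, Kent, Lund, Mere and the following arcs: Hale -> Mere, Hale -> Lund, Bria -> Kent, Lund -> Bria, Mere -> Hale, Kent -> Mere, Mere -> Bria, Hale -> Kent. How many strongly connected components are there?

1

{Bria, Hale, Kent, Lund, Mere} are all mutually reachable — one SCC of size 5.
That gives 1 strongly connected component.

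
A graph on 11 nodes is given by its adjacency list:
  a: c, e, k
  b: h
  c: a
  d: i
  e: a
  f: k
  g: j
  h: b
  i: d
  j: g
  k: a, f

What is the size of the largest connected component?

5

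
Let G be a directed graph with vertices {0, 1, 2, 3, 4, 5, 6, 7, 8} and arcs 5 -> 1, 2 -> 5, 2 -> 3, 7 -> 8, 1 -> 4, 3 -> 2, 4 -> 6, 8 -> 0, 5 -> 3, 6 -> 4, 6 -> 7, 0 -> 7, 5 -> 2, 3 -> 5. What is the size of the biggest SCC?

{0, 7, 8} are all mutually reachable — one SCC of size 3.
{2, 3, 5} are all mutually reachable — one SCC of size 3.
{4, 6} are all mutually reachable — one SCC of size 2.
{1} is an SCC by itself.
The largest has 3 vertices.

3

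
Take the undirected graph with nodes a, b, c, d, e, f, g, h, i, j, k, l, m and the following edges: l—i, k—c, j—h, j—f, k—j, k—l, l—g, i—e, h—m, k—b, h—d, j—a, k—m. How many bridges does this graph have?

9

The edges on the cycle k-j-h-m-k are not bridges since each lies on that cycle.
But removing l—i disconnects l from i; removing k—c disconnects k from c; removing k—l disconnects k from l; removing j—a disconnects j from a — these are bridges.
In total 9 edges are bridges.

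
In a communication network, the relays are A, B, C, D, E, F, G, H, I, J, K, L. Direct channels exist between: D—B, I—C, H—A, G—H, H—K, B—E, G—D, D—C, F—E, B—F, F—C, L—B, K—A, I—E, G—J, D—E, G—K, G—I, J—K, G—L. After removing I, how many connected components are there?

1

With I gone, the remaining components are: {A, B, C, D, E, F, G, H, J, K, L}.
That is 1 component.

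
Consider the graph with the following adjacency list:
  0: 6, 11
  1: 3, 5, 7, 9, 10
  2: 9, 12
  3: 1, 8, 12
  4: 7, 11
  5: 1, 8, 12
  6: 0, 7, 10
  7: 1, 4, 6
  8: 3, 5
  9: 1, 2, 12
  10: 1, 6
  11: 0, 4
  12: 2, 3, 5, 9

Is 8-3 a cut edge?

No

After removing 8-3, the path 8-5-1-3 still connects them, so the edge is not a bridge.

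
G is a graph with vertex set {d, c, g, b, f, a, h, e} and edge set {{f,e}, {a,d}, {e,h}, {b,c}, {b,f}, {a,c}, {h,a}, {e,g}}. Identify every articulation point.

Removing a increases the component count from 1 to 2, so a is a cut vertex.
Removing e increases the component count from 1 to 2, so e is a cut vertex.
By contrast removing f leaves 1 component; it is not a cut vertex. No other vertex is a cut vertex either.

a, e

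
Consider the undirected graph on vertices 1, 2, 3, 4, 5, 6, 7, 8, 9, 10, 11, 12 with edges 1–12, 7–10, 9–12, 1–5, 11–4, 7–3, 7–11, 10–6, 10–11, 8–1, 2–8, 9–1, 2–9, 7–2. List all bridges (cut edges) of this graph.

1-5, 10-6, 11-4, 2-7, 3-7

The edges on the cycle 7-10-11-7 are not bridges since each lies on that cycle.
But removing 11–4 disconnects 11 from 4; removing 7–2 disconnects 7 from 2; removing 10–6 disconnects 10 from 6; removing 5–1 disconnects 5 from 1 — these are bridges.
In total 5 edges are bridges.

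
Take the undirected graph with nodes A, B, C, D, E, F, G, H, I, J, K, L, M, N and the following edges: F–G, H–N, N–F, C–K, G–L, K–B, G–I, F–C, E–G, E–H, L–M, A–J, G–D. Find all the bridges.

A-J, B-K, C-F, C-K, D-G, G-I, G-L, L-M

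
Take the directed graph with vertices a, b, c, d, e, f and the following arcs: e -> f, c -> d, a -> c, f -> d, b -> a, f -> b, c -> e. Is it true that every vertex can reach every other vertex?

No

There is no directed path from d to b, so the graph is not strongly connected.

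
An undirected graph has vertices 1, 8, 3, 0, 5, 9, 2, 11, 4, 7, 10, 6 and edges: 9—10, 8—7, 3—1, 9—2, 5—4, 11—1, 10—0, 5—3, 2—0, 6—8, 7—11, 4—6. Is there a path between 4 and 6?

From 4 we can reach 1, 3, 4, 5, 6, 7, 8, 11, which includes 6.

Yes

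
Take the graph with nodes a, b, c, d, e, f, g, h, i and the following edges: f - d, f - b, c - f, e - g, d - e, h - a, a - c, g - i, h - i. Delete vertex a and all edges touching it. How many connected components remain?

With a gone, the remaining components are: {b, c, d, e, f, g, h, i}.
That is 1 component.

1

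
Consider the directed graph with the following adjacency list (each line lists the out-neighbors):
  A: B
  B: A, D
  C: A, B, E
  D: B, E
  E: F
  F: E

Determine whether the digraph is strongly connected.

There is no directed path from E to C, so the graph is not strongly connected.

No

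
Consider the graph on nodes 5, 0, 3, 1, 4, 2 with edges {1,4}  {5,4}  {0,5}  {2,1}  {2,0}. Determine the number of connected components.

3 is isolated — a component by itself.
Starting from 0 we can reach 0, 1, 2, 4, 5. That is one component of size 5.
Total: 2 components.

2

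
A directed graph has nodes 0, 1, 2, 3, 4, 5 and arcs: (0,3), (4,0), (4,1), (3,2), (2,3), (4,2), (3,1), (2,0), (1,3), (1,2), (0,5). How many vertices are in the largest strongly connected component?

4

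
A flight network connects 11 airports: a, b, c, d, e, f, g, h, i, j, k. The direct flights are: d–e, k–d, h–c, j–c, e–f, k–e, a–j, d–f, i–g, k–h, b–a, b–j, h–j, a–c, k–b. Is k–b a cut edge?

After removing k–b, the path k-h-j-b still connects them, so the edge is not a bridge.

No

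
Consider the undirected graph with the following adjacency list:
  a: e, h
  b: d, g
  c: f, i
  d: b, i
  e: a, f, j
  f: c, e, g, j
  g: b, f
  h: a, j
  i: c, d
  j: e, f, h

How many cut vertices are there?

Removing f increases the component count from 1 to 2, so f is a cut vertex.
By contrast removing a leaves 1 component; it is not a cut vertex. No other vertex is a cut vertex either.

1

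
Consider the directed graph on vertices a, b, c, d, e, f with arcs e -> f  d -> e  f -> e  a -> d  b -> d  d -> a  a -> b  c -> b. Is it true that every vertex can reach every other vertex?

There is no directed path from a to c, so the graph is not strongly connected.

No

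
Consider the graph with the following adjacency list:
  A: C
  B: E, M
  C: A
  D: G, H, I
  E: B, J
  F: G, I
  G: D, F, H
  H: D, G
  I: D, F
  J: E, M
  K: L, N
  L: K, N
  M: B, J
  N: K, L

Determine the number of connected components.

4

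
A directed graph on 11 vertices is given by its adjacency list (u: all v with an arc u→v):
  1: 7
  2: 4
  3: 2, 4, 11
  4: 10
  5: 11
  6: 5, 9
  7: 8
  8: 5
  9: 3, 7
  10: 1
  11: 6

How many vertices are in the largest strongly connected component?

11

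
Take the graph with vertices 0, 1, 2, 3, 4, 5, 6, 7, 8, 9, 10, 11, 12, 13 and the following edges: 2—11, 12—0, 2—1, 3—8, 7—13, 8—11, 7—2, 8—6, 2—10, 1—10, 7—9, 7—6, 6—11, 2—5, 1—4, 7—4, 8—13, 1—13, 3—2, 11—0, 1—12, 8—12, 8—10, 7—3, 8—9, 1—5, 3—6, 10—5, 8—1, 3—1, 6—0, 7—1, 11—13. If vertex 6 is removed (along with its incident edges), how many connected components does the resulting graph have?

1

With 6 gone, the remaining components are: {0, 1, 2, 3, 4, 5, 7, 8, 9, 10, 11, 12, 13}.
That is 1 component.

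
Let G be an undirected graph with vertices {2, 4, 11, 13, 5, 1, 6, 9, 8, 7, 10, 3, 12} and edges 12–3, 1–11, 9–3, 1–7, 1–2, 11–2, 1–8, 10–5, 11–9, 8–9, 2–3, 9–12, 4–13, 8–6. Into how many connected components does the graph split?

3

Starting from 5 we can reach 5, 10. That is one component of size 2.
Starting from 4 we can reach 4, 13. That is one component of size 2.
Starting from 1 we can reach 1, 2, 3, 6, 7, 8, 9, 11, 12. That is one component of size 9.
Total: 3 components.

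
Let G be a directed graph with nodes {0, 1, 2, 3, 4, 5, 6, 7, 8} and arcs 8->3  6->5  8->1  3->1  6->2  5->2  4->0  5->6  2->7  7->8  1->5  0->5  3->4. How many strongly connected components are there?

{0, 1, 2, 3, 4, 5, 6, 7, 8} are all mutually reachable — one SCC of size 9.
That gives 1 strongly connected component.

1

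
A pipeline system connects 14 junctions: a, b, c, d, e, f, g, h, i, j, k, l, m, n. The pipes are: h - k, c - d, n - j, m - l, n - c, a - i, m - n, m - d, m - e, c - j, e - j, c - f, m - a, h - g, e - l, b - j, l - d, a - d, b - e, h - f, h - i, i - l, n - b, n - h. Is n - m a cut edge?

No

After removing n - m, the path n-b-e-m still connects them, so the edge is not a bridge.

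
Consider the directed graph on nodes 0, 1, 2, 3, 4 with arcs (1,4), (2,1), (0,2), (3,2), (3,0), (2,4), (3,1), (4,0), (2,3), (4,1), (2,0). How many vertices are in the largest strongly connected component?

{0, 1, 2, 3, 4} are all mutually reachable — one SCC of size 5.
The largest has 5 vertices.

5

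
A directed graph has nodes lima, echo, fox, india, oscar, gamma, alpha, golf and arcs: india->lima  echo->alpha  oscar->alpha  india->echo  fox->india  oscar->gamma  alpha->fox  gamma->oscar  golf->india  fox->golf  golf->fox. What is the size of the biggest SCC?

{fox, echo, golf, alpha, india} are all mutually reachable — one SCC of size 5.
{gamma, oscar} are all mutually reachable — one SCC of size 2.
{lima} is an SCC by itself.
The largest has 5 vertices.

5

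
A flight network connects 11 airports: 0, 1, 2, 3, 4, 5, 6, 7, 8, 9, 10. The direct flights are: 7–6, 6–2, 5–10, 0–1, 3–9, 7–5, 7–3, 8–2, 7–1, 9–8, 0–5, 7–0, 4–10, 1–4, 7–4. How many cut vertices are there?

1

Removing 7 increases the component count from 1 to 2, so 7 is a cut vertex.
By contrast removing 8 leaves 1 component; it is not a cut vertex. No other vertex is a cut vertex either.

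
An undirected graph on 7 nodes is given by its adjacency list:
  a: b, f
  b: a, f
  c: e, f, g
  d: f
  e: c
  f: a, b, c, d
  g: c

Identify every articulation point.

Removing c increases the component count from 1 to 3, so c is a cut vertex.
Removing f increases the component count from 1 to 3, so f is a cut vertex.
By contrast removing b leaves 1 component; it is not a cut vertex. No other vertex is a cut vertex either.

c, f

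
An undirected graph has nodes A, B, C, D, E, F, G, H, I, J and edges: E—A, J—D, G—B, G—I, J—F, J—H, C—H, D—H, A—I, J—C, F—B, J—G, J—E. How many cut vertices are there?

1

Removing J increases the component count from 1 to 2, so J is a cut vertex.
By contrast removing A leaves 1 component; it is not a cut vertex. No other vertex is a cut vertex either.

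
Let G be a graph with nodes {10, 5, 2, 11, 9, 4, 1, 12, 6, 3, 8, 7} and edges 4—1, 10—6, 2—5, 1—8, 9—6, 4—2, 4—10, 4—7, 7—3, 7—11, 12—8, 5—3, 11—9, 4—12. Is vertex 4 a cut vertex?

Yes

Deleting 4 raises the number of components from 1 to 2, so 4 is a cut vertex.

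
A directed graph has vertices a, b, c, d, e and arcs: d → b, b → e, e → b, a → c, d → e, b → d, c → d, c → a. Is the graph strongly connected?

No

There is no directed path from b to c, so the graph is not strongly connected.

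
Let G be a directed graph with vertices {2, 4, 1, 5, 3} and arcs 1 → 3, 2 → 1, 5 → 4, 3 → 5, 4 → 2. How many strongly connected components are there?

1

{1, 2, 3, 4, 5} are all mutually reachable — one SCC of size 5.
That gives 1 strongly connected component.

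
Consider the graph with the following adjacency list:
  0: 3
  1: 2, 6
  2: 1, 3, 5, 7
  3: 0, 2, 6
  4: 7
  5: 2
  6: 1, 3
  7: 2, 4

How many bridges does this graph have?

4

The edges on the cycle 2-1-6-3-2 are not bridges since each lies on that cycle.
But removing 3-0 disconnects 3 from 0; removing 7-4 disconnects 7 from 4; removing 2-7 disconnects 2 from 7; removing 2-5 disconnects 2 from 5 — these are bridges.
That makes 4 bridges.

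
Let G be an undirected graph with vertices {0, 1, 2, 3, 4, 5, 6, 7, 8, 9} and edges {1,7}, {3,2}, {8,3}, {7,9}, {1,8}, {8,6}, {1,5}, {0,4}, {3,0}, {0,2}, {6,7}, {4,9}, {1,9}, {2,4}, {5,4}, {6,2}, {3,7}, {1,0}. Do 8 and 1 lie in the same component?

From 8 we can reach 0, 1, 2, 3, 4, 5, 6, 7, 8, 9, which includes 1.

Yes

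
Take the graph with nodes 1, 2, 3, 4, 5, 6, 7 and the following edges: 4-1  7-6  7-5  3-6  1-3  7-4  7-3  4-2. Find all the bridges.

2-4, 5-7

The edges on the cycle 7-4-1-3-7 are not bridges since each lies on that cycle.
But removing 5-7 disconnects 5 from 7; removing 4-2 disconnects 4 from 2 — these are bridges.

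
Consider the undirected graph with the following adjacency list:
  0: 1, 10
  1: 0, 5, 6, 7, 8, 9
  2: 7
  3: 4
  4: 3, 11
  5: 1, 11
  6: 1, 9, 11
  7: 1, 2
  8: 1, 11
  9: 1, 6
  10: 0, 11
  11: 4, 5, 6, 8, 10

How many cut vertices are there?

Removing 1 increases the component count from 1 to 2, so 1 is a cut vertex.
Removing 4 increases the component count from 1 to 2, so 4 is a cut vertex.
Removing 7 increases the component count from 1 to 2, so 7 is a cut vertex.
Likewise 11 is a cut vertex.
By contrast removing 3 leaves 1 component; it is not a cut vertex. No other vertex is a cut vertex either.

4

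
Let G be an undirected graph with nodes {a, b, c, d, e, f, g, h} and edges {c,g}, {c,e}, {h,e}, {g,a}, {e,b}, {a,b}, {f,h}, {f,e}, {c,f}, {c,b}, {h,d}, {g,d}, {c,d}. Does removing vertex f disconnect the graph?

No

Deleting f leaves 1 component (was 1) (its neighbors c, e, h remain connected to each other), so f is not a cut vertex.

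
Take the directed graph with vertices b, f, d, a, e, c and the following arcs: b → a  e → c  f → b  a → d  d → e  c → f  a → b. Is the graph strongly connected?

From c we can reach every vertex (a, b, c, d, e, f), and every vertex can reach c (a, b, c, d, e, f). So the whole graph is one strongly connected component.

Yes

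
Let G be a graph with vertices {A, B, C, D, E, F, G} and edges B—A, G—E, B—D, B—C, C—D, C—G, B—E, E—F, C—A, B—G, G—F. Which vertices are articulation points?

Removing A, for instance, still leaves 1 component. No single vertex removal increases the component count — the graph has no articulation points.

none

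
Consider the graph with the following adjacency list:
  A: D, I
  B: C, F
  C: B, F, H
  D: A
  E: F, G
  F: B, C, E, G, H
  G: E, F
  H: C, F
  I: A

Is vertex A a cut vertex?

Yes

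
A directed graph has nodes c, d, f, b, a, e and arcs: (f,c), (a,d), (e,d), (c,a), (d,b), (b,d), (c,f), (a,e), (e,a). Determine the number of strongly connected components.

3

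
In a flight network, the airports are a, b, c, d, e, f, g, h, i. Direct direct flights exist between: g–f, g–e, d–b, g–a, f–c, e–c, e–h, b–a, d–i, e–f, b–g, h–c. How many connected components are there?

Starting from a we can reach a, b, c, d, e, f, g, h, i. That is one component of size 9.
Total: 1 component.

1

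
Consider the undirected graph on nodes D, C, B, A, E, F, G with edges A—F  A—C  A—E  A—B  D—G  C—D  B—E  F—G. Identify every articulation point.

A

Removing A increases the component count from 1 to 2, so A is a cut vertex.
By contrast removing E leaves 1 component; it is not a cut vertex. No other vertex is a cut vertex either.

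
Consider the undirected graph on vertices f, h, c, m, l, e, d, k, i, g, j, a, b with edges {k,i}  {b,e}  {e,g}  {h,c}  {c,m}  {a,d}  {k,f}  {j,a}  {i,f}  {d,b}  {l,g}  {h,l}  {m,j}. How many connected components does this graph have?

2

Starting from f we can reach f, i, k. That is one component of size 3.
Starting from a we can reach a, b, c, d, e, g, h, j, l, m. That is one component of size 10.
Total: 2 components.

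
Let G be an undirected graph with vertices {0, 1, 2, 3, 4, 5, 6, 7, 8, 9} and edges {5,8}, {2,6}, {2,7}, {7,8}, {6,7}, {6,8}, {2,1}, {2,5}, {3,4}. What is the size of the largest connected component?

0 is isolated — a component by itself.
9 is isolated — a component by itself.
Starting from 3 we can reach 3, 4. That is one component of size 2.
Starting from 1 we can reach 1, 2, 5, 6, 7, 8. That is one component of size 6.
The largest has 6 vertices.

6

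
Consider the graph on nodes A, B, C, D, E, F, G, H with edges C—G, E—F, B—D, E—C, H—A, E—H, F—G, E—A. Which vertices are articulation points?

E

Removing E increases the component count from 2 to 3, so E is a cut vertex.
By contrast removing D leaves 2 components; it is not a cut vertex. No other vertex is a cut vertex either.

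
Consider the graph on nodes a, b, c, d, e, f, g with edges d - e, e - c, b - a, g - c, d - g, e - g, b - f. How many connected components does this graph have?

Starting from a we can reach a, b, f. That is one component of size 3.
Starting from c we can reach c, d, e, g. That is one component of size 4.
Total: 2 components.

2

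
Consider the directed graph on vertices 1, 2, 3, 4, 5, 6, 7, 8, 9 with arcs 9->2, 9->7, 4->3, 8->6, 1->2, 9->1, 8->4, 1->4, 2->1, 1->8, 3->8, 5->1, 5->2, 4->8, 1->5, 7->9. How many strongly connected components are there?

{1, 2, 5} are all mutually reachable — one SCC of size 3.
{3, 4, 8} are all mutually reachable — one SCC of size 3.
{7, 9} are all mutually reachable — one SCC of size 2.
{6} is an SCC by itself.
That gives 4 strongly connected components.

4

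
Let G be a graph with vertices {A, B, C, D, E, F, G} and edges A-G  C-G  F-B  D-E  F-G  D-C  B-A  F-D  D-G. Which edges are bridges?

The edges on the cycle D-C-G-D are not bridges since each lies on that cycle.
But removing E-D disconnects E from D — this is a bridge.

D-E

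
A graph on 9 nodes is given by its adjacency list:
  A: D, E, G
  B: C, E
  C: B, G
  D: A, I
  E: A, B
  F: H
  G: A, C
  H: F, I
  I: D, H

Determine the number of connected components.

1

Starting from A we can reach A, B, C, D, E, F, G, H, I. That is one component of size 9.
Total: 1 component.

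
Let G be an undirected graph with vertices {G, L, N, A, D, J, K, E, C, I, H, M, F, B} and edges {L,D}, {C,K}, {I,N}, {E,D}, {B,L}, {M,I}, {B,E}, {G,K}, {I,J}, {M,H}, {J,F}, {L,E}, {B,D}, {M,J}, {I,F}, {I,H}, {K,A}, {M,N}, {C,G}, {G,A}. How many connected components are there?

3

Starting from A we can reach A, C, G, K. That is one component of size 4.
Starting from B we can reach B, D, E, L. That is one component of size 4.
Starting from F we can reach F, H, I, J, M, N. That is one component of size 6.
Total: 3 components.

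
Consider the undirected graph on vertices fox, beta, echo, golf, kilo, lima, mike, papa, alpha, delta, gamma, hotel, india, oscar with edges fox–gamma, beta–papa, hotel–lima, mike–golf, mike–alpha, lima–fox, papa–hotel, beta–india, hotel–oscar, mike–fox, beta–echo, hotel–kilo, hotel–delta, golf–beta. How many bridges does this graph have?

The edges on the cycle mike-golf-beta-papa-hotel-lima-fox-mike are not bridges since each lies on that cycle.
But removing hotel–kilo disconnects hotel from kilo; removing gamma–fox disconnects gamma from fox; removing beta–india disconnects beta from india; removing oscar–hotel disconnects oscar from hotel — these are bridges.
In total 7 edges are bridges.

7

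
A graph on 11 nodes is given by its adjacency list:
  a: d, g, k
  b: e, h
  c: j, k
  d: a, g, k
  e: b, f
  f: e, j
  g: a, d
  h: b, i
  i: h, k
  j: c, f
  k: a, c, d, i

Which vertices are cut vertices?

k

Removing k increases the component count from 1 to 2, so k is a cut vertex.
By contrast removing h leaves 1 component; it is not a cut vertex. No other vertex is a cut vertex either.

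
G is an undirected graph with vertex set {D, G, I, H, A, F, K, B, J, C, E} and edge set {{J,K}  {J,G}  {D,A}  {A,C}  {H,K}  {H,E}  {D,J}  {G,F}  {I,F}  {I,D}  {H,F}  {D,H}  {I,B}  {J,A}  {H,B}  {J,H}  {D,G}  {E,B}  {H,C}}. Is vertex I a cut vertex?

Deleting I leaves 1 component (was 1) (its neighbors B, D, F remain connected to each other), so I is not a cut vertex.

No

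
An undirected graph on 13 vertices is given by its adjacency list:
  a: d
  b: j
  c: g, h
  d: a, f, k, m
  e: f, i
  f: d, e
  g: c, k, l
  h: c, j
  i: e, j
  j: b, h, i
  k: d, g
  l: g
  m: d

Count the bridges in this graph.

4

The edges on the cycle g-k-d-f-e-i-j-h-c-g are not bridges since each lies on that cycle.
But removing d-a disconnects d from a; removing m-d disconnects m from d; removing b-j disconnects b from j; removing g-l disconnects g from l — these are bridges.
That makes 4 bridges.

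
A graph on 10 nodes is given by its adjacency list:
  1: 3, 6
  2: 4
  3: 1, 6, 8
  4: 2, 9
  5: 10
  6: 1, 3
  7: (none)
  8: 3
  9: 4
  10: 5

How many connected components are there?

4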